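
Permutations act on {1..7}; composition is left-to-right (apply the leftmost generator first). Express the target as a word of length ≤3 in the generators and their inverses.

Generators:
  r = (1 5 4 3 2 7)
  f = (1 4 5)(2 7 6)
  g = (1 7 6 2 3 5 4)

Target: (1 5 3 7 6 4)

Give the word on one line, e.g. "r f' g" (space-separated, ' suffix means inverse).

f' r f

  after f': (1 5 4)(2 6 7)
  after r: (1 4 5 3 2 6)
  after f: (1 5 3 7 6 4)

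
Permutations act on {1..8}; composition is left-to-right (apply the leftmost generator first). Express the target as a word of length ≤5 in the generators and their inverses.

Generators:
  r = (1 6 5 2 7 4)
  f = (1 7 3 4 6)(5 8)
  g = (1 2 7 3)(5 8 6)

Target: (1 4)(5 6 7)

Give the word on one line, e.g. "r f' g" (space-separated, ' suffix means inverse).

f' r' g' f g

  after f': (1 6 4 3 7)(5 8)
  after r': (2 5 8 6 7 4 3)
  after g': (1 3)(2 6)(4 7)
  after f: (1 4 3 7 6 2)(5 8)
  after g: (1 4)(5 6 7)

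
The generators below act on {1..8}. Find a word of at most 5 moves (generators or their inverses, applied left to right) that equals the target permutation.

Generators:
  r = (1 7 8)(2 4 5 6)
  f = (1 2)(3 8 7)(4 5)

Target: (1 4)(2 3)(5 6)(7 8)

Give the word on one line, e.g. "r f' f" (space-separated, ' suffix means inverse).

  after f': (1 2)(3 7 8)(4 5)
  after r: (1 4 6 2 7)(3 8)
  after r: (1 5 6 4 2 8 3)
  after f': (1 4)(2 3)(5 6)(7 8)

f' r r f'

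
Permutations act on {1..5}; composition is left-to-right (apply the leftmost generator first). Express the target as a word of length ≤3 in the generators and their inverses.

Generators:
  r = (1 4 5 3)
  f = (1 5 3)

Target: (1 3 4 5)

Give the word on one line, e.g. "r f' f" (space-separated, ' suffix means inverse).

  after f: (1 5 3)
  after r: (1 3 4 5)

f r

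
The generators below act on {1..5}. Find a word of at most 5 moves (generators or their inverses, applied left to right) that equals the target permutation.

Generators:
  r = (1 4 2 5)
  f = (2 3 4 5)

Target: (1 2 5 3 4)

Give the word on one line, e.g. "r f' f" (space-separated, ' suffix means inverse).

  after f': (2 5 4 3)
  after f': (2 4)(3 5)
  after r': (1 5 3 2)
  after r': (1 2 5 3 4)

f' f' r' r'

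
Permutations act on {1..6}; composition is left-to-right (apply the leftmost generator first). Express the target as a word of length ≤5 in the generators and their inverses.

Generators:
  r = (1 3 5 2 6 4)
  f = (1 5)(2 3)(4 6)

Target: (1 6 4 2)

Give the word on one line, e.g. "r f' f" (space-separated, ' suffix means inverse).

  after r: (1 3 5 2 6 4)
  after f: (1 2 4 5 3)
  after r: (1 6 4 2)

r f r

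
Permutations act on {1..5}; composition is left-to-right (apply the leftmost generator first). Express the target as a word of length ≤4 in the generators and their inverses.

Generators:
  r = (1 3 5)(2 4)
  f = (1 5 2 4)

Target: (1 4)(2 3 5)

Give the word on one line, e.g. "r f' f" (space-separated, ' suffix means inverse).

f' f' r

  after f': (1 4 2 5)
  after f': (1 2)(4 5)
  after r: (1 4)(2 3 5)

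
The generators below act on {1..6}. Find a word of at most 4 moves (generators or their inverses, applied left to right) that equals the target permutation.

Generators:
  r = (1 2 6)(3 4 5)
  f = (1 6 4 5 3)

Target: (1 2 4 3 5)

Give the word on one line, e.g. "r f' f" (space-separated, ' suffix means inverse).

  after r: (1 2 6)(3 4 5)
  after f: (1 2 4 3 5)

r f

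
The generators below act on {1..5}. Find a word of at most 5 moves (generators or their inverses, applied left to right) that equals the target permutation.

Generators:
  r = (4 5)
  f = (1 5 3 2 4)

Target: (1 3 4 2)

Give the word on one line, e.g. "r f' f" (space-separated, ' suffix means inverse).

r f f r' r'

  after r: (4 5)
  after f: (1 5)(2 4 3)
  after f: (1 3 4 2)
  after r': (1 3 5 4 2)
  after r': (1 3 4 2)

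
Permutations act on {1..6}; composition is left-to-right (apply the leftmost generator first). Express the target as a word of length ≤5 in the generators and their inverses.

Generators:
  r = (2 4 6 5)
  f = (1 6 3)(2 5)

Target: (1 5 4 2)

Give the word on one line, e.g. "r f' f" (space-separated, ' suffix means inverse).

f' f' r' r' f'

  after f': (1 3 6)(2 5)
  after f': (1 6 3)
  after r': (1 4 2 5 6 3)
  after r': (1 2 6 3)(4 5)
  after f': (1 5 4 2)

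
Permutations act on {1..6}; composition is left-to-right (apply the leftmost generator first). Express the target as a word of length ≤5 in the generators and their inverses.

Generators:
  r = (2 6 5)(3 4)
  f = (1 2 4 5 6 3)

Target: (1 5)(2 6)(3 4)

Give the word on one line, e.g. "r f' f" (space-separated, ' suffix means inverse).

  after f: (1 2 4 5 6 3)
  after f: (1 4 6)(2 5 3)
  after f: (1 5)(2 6)(3 4)

f f f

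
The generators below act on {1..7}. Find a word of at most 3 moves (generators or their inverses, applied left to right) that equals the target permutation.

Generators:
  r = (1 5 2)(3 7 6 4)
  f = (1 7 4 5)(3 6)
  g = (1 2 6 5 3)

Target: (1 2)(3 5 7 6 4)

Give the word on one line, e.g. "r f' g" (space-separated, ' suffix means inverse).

  after r': (1 2 5)(3 4 6 7)
  after f: (1 2)(3 5 7 6 4)

r' f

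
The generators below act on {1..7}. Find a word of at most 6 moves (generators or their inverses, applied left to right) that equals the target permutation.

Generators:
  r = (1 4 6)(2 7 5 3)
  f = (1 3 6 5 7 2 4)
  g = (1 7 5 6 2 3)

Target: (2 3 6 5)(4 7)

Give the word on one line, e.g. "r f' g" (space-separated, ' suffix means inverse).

  after f': (1 4 2 7 5 6 3)
  after r': (3 6 5 4)
  after g': (1 3 5 4 2 6 7)
  after f': (2 3 6 5)(4 7)

f' r' g' f'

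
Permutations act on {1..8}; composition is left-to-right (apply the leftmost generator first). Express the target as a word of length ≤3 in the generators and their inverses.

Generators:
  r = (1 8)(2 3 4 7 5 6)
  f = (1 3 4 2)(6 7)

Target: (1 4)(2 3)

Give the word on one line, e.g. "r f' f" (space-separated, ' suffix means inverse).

  after f: (1 3 4 2)(6 7)
  after f: (1 4)(2 3)

f f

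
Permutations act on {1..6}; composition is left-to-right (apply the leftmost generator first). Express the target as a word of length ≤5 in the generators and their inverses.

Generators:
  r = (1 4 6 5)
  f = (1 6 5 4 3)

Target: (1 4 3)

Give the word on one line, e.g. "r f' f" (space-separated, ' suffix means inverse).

r' f' r'

  after r': (1 5 6 4)
  after f': (1 6 5)(3 4)
  after r': (1 4 3)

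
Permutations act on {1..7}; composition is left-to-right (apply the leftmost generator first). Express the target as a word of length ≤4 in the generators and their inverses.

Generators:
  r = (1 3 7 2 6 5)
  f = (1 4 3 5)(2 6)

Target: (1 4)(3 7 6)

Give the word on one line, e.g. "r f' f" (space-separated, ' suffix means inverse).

  after r: (1 3 7 2 6 5)
  after f': (1 4)(3 7 6)

r f'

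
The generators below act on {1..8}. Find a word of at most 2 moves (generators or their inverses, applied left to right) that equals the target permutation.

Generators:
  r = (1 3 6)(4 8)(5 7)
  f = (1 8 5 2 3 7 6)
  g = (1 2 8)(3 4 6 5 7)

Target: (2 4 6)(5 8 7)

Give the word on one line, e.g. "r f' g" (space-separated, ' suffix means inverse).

  after f: (1 8 5 2 3 7 6)
  after g: (2 4 6)(5 8 7)

f g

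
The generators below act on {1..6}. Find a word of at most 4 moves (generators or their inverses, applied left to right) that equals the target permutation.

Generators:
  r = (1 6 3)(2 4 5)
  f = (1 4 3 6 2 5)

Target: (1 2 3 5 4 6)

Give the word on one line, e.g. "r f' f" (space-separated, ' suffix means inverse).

  after f': (1 5 2 6 3 4)
  after r: (1 2 3 5 4 6)

f' r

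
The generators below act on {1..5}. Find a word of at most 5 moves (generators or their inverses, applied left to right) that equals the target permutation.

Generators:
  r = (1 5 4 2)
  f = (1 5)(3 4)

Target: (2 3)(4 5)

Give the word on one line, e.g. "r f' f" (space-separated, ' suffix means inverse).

  after r': (1 2 4 5)
  after f: (1 2 3 4)
  after r: (2 3)(4 5)

r' f r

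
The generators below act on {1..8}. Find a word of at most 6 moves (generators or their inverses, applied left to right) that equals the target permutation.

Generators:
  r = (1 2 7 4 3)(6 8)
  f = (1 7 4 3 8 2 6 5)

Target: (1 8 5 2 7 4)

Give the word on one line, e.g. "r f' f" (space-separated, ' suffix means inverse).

  after f: (1 7 4 3 8 2 6 5)
  after r': (1 2 8)(3 6 5)
  after f': (1 8 5 4 7)(2 3)
  after r': (1 6 8 5 7 3)(2 4)
  after r': (1 8 5 2 7 4)

f r' f' r' r'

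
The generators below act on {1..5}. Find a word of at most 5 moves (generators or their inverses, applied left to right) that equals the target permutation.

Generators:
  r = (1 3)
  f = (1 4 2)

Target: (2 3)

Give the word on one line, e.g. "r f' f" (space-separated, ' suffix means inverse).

  after f: (1 4 2)
  after r': (1 4 2 3)
  after f': (2 3)

f r' f'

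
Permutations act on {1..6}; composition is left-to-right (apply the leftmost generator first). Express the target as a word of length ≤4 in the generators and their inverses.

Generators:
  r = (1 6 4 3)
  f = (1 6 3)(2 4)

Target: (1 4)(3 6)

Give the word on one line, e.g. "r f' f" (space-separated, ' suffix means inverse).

r' r'

  after r': (1 3 4 6)
  after r': (1 4)(3 6)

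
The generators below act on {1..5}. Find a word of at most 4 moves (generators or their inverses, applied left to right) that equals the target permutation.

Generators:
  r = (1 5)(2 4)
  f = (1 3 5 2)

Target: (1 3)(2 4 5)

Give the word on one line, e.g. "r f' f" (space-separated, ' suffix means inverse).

  after r: (1 5)(2 4)
  after f: (1 2 4)(3 5)
  after f: (2 4 3)
  after f: (1 3)(2 4 5)

r f f f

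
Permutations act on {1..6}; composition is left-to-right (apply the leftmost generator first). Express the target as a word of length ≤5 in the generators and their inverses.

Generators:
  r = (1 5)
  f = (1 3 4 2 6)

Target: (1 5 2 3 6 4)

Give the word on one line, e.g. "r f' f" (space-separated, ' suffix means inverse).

r f f f

  after r: (1 5)
  after f: (1 5 3 4 2 6)
  after f: (1 5 4 6 3 2)
  after f: (1 5 2 3 6 4)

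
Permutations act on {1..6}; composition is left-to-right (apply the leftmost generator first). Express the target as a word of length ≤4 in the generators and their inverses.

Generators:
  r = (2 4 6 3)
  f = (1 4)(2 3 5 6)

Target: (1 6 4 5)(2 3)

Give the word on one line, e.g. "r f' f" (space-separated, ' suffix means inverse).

r' f r' f'

  after r': (2 3 6 4)
  after f: (1 4 3 2 5 6)
  after r': (1 2 5 4 6)
  after f': (1 6 4 5)(2 3)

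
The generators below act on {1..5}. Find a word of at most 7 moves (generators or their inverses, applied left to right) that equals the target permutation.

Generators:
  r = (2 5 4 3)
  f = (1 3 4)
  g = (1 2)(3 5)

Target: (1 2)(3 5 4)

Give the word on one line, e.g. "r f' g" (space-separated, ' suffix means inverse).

g r g' f' g

  after g: (1 2)(3 5)
  after r: (1 5 2)(3 4)
  after g': (1 3 4 5)
  after f': (4 5)
  after g: (1 2)(3 5 4)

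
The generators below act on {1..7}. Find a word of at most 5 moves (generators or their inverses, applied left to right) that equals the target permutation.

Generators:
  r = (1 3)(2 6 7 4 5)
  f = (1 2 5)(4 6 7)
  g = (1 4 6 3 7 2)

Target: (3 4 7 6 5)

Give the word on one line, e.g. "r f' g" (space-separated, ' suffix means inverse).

  after g': (1 2 7 3 6 4)
  after r: (1 6 5 2 4 3 7)
  after r: (1 7 3 4)(2 5 6)
  after g: (1 2 5 3 6)
  after f': (3 4 7 6 5)

g' r r g f'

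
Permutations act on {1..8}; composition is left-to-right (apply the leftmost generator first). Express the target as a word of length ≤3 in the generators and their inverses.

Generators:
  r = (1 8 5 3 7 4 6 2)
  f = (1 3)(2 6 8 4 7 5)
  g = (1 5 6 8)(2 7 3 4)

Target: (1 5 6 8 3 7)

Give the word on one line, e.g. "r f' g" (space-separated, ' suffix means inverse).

  after r': (1 2 6 4 7 3 5 8)
  after f': (1 5 6 8 3 7)

r' f'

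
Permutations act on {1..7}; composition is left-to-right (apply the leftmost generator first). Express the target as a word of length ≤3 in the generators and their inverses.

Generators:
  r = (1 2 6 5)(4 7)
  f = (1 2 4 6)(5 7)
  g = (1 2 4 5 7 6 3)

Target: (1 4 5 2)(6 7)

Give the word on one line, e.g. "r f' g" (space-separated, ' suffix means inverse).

  after r: (1 2 6 5)(4 7)
  after f: (1 4 5 2)(6 7)

r f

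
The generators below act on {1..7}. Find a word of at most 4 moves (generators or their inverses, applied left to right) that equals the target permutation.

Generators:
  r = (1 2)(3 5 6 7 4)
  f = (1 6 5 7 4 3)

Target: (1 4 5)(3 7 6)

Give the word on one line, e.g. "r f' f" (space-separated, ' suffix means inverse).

f' f'

  after f': (1 3 4 7 5 6)
  after f': (1 4 5)(3 7 6)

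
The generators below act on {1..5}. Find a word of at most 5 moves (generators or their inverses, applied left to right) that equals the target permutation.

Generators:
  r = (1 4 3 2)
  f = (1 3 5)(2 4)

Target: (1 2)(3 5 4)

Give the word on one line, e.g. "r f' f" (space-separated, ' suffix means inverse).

f' f' r

  after f': (1 5 3)(2 4)
  after f': (1 3 5)
  after r: (1 2)(3 5 4)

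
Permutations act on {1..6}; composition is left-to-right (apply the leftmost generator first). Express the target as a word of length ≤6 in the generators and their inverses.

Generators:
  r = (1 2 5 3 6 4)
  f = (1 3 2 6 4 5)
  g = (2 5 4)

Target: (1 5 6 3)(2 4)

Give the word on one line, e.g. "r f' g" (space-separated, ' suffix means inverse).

  after r: (1 2 5 3 6 4)
  after g': (1 4)(3 6 5)
  after f': (1 6 4 5)(2 3)
  after r: (1 4 3 5 2 6)
  after f: (1 5 6 3)(2 4)

r g' f' r f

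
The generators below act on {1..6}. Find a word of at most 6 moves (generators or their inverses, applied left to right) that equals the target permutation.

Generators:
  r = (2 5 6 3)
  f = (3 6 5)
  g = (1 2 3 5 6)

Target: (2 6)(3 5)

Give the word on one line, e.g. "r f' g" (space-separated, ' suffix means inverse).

f r f' f' r'

  after f: (3 6 5)
  after r: (2 5)
  after f': (2 6 3 5)
  after f': (2 3 6 5)
  after r': (2 6)(3 5)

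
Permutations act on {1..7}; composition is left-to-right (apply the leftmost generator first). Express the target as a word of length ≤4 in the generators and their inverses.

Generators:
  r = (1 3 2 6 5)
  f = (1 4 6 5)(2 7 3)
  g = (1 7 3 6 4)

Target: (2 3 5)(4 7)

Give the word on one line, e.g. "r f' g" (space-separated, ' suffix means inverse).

f r r g

  after f: (1 4 6 5)(2 7 3)
  after r: (1 4 5 3 6)(2 7)
  after r: (1 4)(2 7 6 3 5)
  after g: (2 3 5)(4 7)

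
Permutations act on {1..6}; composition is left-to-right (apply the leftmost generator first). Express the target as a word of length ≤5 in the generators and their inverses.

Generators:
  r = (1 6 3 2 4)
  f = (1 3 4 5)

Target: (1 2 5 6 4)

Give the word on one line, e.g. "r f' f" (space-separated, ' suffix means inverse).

  after f': (1 5 4 3)
  after f': (1 4)(3 5)
  after r': (1 2 3 5 6)
  after f: (1 2 4 5 6 3)
  after f: (1 2 5 6 4)

f' f' r' f f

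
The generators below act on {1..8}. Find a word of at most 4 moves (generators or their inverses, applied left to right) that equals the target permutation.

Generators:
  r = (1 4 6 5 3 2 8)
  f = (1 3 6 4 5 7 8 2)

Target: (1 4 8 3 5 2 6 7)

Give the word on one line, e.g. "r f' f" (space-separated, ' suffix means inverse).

  after f: (1 3 6 4 5 7 8 2)
  after f: (1 6 5 8)(2 3 4 7)
  after f: (1 4 8 3 5 2 6 7)

f f f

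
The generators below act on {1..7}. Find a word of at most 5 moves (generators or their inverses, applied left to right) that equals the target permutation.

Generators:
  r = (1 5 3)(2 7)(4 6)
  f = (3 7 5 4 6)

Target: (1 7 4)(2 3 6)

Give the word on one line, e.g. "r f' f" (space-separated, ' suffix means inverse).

  after f': (3 6 4 5 7)
  after f': (3 4 7 6 5)
  after f': (3 5 6 7 4)
  after r: (1 5 4)(2 7 6)
  after f': (1 7 4)(2 3 6)

f' f' f' r f'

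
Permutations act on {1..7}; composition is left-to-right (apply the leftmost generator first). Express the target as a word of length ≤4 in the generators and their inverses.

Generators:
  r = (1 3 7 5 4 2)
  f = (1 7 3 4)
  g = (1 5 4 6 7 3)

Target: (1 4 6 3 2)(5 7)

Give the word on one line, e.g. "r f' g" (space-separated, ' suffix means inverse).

  after g: (1 5 4 6 7 3)
  after f': (1 5 3 4 6)
  after r: (1 4 6 3 2)(5 7)

g f' r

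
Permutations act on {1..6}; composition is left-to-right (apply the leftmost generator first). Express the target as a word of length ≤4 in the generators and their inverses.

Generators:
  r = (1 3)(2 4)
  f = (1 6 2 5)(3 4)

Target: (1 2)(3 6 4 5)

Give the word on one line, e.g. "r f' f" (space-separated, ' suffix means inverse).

  after f': (1 5 2 6)(3 4)
  after r': (1 5 4)(2 6 3)
  after f': (1 2)(3 6 4 5)

f' r' f'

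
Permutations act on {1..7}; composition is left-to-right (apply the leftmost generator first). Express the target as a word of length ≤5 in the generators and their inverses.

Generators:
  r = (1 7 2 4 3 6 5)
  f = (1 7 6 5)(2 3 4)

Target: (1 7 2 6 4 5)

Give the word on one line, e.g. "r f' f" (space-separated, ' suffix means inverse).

f' r r

  after f': (1 5 6 7)(2 4 3)
  after r: (2 3 4 6)
  after r: (1 7 2 6 4 5)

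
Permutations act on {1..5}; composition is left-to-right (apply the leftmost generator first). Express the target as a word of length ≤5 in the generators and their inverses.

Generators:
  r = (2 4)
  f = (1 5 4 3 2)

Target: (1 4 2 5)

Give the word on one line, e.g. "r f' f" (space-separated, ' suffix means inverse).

f r' f

  after f: (1 5 4 3 2)
  after r': (1 5 2)(3 4)
  after f: (1 4 2 5)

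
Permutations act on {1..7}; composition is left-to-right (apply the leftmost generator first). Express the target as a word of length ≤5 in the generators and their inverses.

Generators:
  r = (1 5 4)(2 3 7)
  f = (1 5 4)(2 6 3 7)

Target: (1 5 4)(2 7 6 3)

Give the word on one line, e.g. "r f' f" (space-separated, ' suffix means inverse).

  after r: (1 5 4)(2 3 7)
  after f': (2 6)
  after f': (1 4 5)(3 6 7)
  after f': (1 5 4)(2 7 6 3)

r f' f' f'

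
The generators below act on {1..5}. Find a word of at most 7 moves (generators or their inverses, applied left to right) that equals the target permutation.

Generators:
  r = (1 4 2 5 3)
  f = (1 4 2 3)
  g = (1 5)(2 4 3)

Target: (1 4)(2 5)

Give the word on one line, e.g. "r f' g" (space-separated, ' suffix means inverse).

r f' g' r' r'

  after r: (1 4 2 5 3)
  after f': (2 5)
  after g': (1 5 3 4 2)
  after r': (1 2 3)
  after r': (1 4)(2 5)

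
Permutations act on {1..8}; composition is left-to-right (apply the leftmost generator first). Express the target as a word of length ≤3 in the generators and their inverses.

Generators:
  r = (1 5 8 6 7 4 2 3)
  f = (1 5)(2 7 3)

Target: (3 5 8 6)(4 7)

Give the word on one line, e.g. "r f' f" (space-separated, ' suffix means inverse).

r f

  after r: (1 5 8 6 7 4 2 3)
  after f: (3 5 8 6)(4 7)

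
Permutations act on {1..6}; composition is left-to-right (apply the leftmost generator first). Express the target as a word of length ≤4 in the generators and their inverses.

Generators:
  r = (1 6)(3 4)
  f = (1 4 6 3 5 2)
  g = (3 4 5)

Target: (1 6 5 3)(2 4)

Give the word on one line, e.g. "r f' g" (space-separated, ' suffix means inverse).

g g f f

  after g: (3 4 5)
  after g: (3 5 4)
  after f: (1 4 5 6 3 2)
  after f: (1 6 5 3)(2 4)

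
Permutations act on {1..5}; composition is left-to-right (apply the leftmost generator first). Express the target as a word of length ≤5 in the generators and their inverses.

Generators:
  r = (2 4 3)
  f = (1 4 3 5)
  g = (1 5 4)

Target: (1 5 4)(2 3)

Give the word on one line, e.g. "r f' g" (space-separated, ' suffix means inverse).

  after g': (1 4 5)
  after r: (1 3 2 4 5)
  after f: (1 5 4)(2 3)

g' r f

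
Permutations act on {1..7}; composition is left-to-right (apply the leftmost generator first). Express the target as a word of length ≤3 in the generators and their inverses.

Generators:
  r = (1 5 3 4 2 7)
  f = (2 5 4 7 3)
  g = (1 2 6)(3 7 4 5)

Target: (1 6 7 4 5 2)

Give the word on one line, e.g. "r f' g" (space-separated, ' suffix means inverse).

  after g': (1 6 2)(3 5 4 7)
  after f': (1 6 3 2)
  after f': (1 6 7 4 5 2)

g' f' f'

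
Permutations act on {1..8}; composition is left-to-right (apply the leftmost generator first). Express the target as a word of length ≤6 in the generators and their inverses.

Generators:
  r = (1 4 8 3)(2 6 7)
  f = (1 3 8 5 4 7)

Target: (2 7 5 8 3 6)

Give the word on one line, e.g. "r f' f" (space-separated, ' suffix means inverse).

  after f: (1 3 8 5 4 7)
  after f: (1 8 4)(3 5 7)
  after f: (1 5)(3 4)(7 8)
  after f: (1 4 8)(3 7 5)
  after r': (2 7 5 8 3 6)

f f f f r'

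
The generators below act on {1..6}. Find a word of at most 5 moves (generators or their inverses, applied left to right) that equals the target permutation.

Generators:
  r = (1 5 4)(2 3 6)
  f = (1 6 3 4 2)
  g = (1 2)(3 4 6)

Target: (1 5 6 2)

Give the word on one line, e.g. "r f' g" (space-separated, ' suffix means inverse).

r g' f'

  after r: (1 5 4)(2 3 6)
  after g': (1 5 3 4 2 6)
  after f': (1 5 6 2)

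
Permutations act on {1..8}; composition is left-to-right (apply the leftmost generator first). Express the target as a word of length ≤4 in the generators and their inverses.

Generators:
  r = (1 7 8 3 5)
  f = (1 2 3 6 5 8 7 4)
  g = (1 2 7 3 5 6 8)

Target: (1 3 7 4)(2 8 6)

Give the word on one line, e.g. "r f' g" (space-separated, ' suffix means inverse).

  after g: (1 2 7 3 5 6 8)
  after r': (1 2)(5 6 7 8)
  after r': (1 2 5 6)(3 8)
  after f: (1 3 7 4)(2 8 6)

g r' r' f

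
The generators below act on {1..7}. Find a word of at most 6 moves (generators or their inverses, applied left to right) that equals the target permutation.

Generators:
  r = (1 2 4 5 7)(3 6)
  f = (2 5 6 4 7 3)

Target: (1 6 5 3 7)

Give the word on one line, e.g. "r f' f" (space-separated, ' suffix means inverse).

f' r' r' f

  after f': (2 3 7 4 6 5)
  after r': (1 7 2 6 4 3 5)
  after r': (1 5 7)(2 3 4 6)
  after f: (1 6 5 3 7)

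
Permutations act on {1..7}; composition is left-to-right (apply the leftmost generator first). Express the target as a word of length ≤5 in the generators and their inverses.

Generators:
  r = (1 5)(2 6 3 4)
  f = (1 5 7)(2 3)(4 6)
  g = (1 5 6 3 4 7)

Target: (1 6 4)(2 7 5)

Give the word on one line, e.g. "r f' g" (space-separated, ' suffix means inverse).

r' g g f' r

  after r': (1 5)(2 4 3 6)
  after g: (1 6 2 7)
  after g: (1 3 4 7 5 6 2)
  after f': (1 2 7)(3 6)(4 5)
  after r: (1 6 4)(2 7 5)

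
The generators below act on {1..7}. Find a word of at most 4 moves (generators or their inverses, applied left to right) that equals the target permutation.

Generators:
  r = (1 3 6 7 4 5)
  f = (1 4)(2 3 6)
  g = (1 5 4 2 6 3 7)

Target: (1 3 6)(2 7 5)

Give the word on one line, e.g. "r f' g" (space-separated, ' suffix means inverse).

  after r: (1 3 6 7 4 5)
  after f: (1 6 7)(2 3)(4 5)
  after g: (1 3 6)(2 7 5)

r f g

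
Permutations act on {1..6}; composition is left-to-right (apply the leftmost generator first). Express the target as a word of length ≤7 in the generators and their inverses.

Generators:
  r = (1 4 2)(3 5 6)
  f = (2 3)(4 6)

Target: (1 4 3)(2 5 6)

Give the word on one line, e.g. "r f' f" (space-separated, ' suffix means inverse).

  after r: (1 4 2)(3 5 6)
  after r: (1 2 4)(3 6 5)
  after f': (1 3 4)(2 6 5)
  after r': (1 6 3)(2 5 4)
  after f: (1 4 3)(2 5 6)

r r f' r' f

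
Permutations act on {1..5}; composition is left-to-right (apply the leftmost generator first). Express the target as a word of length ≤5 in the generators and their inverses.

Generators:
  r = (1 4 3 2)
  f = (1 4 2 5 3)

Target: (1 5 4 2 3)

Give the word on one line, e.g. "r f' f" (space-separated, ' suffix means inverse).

  after f: (1 4 2 5 3)
  after r': (2 5 4 3)
  after r': (1 2 5)
  after f: (1 5 4 2 3)

f r' r' f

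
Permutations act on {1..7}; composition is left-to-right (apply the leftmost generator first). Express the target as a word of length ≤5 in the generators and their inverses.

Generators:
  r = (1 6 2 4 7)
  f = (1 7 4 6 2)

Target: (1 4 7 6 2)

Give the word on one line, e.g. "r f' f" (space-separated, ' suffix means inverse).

  after r: (1 6 2 4 7)
  after f: (1 2 6)
  after f: (4 6 7)
  after r': (1 7 2 6 4)
  after r': (1 4 7 6 2)

r f f r' r'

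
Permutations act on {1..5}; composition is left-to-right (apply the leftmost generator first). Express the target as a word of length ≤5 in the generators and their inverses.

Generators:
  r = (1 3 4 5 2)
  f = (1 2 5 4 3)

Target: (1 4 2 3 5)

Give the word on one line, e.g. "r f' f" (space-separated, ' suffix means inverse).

  after r: (1 3 4 5 2)
  after f': (1 4 2 3 5)
  after f': (1 5 3 2 4)
  after r': (1 4 2 3 5)

r f' f' r'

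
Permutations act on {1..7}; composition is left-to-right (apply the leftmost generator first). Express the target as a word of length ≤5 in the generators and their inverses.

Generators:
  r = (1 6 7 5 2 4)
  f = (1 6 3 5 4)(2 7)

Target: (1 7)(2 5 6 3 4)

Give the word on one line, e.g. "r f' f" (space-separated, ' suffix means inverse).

r r f' r' r'

  after r: (1 6 7 5 2 4)
  after r: (1 7 2)(4 6 5)
  after f': (1 2 4)(3 6)
  after r': (1 5 7 6 3)
  after r': (1 7)(2 5 6 3 4)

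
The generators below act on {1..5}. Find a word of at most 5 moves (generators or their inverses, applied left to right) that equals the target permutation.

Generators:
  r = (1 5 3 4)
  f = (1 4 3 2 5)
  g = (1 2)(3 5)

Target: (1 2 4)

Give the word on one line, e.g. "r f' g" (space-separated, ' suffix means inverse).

f r f' r f

  after f: (1 4 3 2 5)
  after r: (2 3)
  after f': (1 5 2 4)
  after r: (1 3 4 5 2)
  after f: (1 2 4)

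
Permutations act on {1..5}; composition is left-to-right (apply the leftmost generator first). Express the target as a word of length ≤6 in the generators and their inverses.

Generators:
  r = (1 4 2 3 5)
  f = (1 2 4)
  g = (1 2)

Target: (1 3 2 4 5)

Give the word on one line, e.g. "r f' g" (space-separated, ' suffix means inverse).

r r r f'

  after r: (1 4 2 3 5)
  after r: (1 2 5 4 3)
  after r: (1 3 4 5 2)
  after f': (1 3 2 4 5)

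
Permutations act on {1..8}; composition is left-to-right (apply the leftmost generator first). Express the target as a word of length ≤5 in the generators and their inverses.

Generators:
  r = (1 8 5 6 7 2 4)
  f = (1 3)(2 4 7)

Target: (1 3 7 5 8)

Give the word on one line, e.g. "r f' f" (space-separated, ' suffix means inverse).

r f' r' f' r'

  after r: (1 8 5 6 7 2 4)
  after f': (1 8 5 6 4 3)
  after r': (2 7 6)(3 4)
  after f': (1 3 2 4)(6 7)
  after r': (1 3 7 5 8)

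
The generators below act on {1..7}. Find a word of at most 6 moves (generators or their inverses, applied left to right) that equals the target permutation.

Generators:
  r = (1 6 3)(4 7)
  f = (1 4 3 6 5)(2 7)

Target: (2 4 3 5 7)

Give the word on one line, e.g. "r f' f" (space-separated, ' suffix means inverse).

f' f' f' r

  after f': (1 5 6 3 4)(2 7)
  after f': (1 6 4 5 3)
  after f': (1 3 5 4 6)(2 7)
  after r: (2 4 3 5 7)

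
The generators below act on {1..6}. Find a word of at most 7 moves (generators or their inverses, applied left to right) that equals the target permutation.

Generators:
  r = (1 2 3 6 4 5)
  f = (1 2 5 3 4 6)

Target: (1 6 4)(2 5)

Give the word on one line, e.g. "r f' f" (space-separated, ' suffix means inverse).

  after f: (1 2 5 3 4 6)
  after r': (2 4 3 6 5)
  after f: (1 2 6 3)
  after r: (1 3 2 4 5)
  after r: (1 6 4)(2 5)

f r' f r r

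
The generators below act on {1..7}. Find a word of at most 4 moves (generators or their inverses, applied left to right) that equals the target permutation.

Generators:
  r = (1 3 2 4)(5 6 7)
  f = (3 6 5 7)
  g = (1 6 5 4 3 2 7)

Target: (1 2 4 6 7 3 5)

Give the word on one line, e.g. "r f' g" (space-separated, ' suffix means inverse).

  after g': (1 7 2 3 4 5 6)
  after g': (1 2 4 6 7 3 5)

g' g'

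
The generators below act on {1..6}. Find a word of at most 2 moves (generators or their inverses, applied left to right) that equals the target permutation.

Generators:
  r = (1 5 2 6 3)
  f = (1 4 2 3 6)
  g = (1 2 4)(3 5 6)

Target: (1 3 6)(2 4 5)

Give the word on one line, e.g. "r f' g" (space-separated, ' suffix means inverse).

f' r

  after f': (1 6 3 2 4)
  after r: (1 3 6)(2 4 5)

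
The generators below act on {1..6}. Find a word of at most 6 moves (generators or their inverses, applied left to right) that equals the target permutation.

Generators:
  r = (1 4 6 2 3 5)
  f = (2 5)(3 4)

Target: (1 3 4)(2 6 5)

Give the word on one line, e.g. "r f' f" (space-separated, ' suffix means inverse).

  after f': (2 5)(3 4)
  after r': (1 5 6 4 2 3)
  after f: (1 2 4 5 6 3)
  after r: (1 3 4)(2 6 5)

f' r' f r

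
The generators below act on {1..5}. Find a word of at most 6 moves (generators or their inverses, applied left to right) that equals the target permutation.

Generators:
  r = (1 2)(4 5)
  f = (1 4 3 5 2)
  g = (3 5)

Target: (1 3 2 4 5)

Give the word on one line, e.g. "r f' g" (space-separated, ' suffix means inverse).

  after f: (1 4 3 5 2)
  after r: (1 5)(3 4)
  after r: (1 4 3 5 2)
  after f: (1 3 2 4 5)

f r r f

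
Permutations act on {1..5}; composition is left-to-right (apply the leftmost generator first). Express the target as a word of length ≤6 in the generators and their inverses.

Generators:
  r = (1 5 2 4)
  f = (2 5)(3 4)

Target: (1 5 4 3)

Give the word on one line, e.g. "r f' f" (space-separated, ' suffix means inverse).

  after f': (2 5)(3 4)
  after r': (1 4 3 2)
  after r': (1 2 4 3 5)
  after r': (1 5 4 3)

f' r' r' r'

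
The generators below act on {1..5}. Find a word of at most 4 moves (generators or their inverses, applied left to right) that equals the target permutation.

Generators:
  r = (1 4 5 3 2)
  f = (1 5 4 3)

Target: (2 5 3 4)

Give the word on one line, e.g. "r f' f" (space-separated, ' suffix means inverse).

  after r': (1 2 3 5 4)
  after f': (1 2 4 3)
  after r: (2 5 3 4)

r' f' r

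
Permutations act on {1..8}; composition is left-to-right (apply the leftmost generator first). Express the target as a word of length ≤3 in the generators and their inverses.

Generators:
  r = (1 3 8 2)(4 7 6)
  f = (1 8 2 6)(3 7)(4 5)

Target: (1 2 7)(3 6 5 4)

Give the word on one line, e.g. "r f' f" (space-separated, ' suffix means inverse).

  after r': (1 2 8 3)(4 6 7)
  after r': (1 8)(2 3)(4 7 6)
  after f: (1 2 7)(3 6 5 4)

r' r' f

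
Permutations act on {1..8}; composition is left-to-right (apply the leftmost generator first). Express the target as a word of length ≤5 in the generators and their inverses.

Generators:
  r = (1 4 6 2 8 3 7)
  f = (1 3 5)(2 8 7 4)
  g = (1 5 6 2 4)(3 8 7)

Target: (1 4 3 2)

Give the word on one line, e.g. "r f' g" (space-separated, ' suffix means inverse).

r g' f'

  after r: (1 4 6 2 8 3 7)
  after g': (1 2 3 8 7 4 5)
  after f': (1 4 3 2)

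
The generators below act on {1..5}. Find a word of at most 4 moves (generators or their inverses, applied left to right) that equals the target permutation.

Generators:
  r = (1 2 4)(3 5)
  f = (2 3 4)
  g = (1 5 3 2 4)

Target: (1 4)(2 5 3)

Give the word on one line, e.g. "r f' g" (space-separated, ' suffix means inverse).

  after f: (2 3 4)
  after r': (1 4)(2 5 3)

f r'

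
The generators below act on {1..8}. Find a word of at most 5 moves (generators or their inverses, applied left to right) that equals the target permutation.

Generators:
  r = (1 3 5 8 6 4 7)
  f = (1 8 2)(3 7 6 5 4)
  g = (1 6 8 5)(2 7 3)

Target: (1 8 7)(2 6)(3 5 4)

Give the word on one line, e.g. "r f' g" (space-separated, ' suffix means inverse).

  after f': (1 2 8)(3 4 5 6 7)
  after f': (1 8 2)(3 5 7 4 6)
  after r: (1 6 5)(2 3 8)
  after g': (2 7)(3 6 8)
  after f: (1 8 7)(2 6)(3 5 4)

f' f' r g' f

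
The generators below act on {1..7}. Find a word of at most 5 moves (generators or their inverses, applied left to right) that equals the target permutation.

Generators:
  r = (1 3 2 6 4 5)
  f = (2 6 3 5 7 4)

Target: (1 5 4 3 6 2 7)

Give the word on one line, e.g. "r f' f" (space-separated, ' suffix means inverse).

r r f' r

  after r: (1 3 2 6 4 5)
  after r: (1 2 4)(3 6 5)
  after f': (1 4)(2 7 5 6 3)
  after r: (1 5 4 3 6 2 7)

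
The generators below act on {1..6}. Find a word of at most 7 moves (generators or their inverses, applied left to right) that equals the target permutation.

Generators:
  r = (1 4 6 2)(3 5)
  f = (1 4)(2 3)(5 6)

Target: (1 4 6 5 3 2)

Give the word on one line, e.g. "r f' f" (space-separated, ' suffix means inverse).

  after f': (1 4)(2 3)(5 6)
  after r': (2 5 4)(3 6)
  after f': (1 4 3 5)(2 6)
  after r': (2 4 5)
  after f': (1 4 6 5 3 2)

f' r' f' r' f'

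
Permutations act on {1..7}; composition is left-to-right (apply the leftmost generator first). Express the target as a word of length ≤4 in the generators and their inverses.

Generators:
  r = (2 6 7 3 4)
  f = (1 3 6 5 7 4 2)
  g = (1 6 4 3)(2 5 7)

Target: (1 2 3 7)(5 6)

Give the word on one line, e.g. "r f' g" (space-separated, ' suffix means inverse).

  after r: (2 6 7 3 4)
  after f': (1 2 3 7)(5 6)

r f'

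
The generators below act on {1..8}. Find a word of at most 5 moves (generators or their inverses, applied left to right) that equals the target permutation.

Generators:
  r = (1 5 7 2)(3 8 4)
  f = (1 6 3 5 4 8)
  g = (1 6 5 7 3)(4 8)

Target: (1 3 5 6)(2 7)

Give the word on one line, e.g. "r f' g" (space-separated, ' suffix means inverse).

  after f': (1 8 4 5 3 6)
  after g: (1 4 7 3 5)
  after g: (1 8 4 3 7)(5 6)
  after r': (1 3 5 6)(2 7)

f' g g r'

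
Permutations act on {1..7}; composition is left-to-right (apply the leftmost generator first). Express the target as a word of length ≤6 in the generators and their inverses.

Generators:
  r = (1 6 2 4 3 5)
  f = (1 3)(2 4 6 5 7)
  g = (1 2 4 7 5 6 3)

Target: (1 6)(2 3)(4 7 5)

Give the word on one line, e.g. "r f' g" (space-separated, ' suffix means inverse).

f' r f g' f

  after f': (1 3)(2 7 5 6 4)
  after r: (1 5 2 7)(3 6)
  after f: (1 7 3 5 4 6)
  after g': (1 4 5 2)(3 7 6)
  after f: (1 6)(2 3)(4 7 5)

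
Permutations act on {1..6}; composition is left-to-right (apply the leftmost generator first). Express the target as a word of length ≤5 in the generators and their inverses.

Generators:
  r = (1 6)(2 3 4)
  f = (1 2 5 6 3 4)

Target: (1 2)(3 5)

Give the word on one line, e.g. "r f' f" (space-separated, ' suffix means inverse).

  after f: (1 2 5 6 3 4)
  after r: (1 3 2 5)(4 6)
  after f: (1 4 3 5 2 6)
  after r: (1 2)(3 5)

f r f r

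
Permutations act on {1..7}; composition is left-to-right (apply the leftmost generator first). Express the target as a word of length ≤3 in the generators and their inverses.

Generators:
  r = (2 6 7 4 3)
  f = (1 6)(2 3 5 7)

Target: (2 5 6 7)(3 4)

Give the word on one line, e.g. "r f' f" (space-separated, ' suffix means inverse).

f' f' r

  after f': (1 6)(2 7 5 3)
  after f': (2 5)(3 7)
  after r: (2 5 6 7)(3 4)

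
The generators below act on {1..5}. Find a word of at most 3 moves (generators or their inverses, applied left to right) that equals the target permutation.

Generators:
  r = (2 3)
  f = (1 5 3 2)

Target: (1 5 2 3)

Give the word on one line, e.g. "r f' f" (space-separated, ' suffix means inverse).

r f r

  after r: (2 3)
  after f: (1 5 3)
  after r: (1 5 2 3)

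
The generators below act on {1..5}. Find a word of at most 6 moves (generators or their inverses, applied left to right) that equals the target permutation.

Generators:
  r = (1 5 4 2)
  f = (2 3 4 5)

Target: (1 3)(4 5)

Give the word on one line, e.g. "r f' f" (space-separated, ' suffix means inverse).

f' r f' f'

  after f': (2 5 4 3)
  after r: (1 5 2 4 3)
  after f': (1 4 2 3)
  after f': (1 3)(4 5)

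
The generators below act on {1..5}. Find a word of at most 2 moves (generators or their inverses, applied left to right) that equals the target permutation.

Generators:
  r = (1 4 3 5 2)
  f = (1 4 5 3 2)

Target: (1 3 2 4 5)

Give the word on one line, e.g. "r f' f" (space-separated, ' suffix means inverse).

r r

  after r: (1 4 3 5 2)
  after r: (1 3 2 4 5)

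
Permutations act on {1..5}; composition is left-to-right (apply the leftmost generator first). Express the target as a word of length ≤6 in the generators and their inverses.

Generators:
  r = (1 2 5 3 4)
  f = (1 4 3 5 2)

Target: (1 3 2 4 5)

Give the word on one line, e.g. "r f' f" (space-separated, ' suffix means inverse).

f r' f r

  after f: (1 4 3 5 2)
  after r': (1 3 2 4 5)
  after f: (1 5 4 2 3)
  after r: (1 3 2 4 5)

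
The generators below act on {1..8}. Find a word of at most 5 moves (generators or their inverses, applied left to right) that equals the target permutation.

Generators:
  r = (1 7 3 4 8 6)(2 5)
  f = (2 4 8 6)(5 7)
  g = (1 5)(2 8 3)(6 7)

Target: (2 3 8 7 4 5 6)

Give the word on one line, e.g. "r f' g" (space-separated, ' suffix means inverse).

  after g: (1 5)(2 8 3)(6 7)
  after f': (1 7 8 3 6 5)(2 4)
  after r': (2 3 8 7 4 5 6)

g f' r'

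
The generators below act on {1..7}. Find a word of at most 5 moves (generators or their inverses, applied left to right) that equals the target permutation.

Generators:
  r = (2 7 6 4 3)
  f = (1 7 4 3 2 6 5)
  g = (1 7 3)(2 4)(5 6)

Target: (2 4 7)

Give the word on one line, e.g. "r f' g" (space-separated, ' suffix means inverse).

f' g g f

  after f': (1 5 6 2 3 4 7)
  after g: (1 6 4 3 2)
  after g: (1 5 6 2 7 3 4)
  after f: (2 4 7)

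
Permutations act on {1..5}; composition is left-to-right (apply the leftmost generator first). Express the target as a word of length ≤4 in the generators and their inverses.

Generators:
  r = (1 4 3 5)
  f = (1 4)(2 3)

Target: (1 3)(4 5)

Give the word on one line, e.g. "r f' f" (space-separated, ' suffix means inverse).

r r

  after r: (1 4 3 5)
  after r: (1 3)(4 5)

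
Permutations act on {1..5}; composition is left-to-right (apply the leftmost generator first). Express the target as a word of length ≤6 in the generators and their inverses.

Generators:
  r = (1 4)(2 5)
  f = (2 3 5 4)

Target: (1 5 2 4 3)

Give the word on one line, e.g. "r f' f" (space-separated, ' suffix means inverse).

  after f': (2 4 5 3)
  after r: (1 4 2)(3 5)
  after f: (1 2)(3 4)
  after r': (1 5 2 4 3)

f' r f r'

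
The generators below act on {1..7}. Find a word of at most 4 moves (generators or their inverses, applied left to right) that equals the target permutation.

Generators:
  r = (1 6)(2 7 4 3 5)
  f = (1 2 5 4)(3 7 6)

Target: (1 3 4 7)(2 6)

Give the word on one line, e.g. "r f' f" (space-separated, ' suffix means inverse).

  after r: (1 6)(2 7 4 3 5)
  after f: (1 3 4 7)(2 6)

r f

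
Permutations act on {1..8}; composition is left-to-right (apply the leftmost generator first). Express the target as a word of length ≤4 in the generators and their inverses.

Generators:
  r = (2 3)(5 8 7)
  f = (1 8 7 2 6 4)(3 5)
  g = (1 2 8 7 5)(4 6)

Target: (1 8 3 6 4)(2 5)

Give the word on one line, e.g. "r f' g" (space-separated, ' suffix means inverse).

r' f

  after r': (2 3)(5 7 8)
  after f: (1 8 3 6 4)(2 5)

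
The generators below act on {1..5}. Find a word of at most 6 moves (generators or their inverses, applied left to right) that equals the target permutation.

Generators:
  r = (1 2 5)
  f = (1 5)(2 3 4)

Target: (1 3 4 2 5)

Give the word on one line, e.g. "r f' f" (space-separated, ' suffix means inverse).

  after r': (1 5 2)
  after r': (1 2 5)
  after f': (1 4 3 2)
  after f': (1 3 4 2 5)

r' r' f' f'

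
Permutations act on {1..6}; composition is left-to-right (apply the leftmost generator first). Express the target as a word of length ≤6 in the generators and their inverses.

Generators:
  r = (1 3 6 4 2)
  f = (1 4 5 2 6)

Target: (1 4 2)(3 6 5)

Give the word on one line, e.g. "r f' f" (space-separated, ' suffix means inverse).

r f r r

  after r: (1 3 6 4 2)
  after f: (1 3)(2 4 6 5)
  after r: (1 6 5)
  after r: (1 4 2)(3 6 5)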